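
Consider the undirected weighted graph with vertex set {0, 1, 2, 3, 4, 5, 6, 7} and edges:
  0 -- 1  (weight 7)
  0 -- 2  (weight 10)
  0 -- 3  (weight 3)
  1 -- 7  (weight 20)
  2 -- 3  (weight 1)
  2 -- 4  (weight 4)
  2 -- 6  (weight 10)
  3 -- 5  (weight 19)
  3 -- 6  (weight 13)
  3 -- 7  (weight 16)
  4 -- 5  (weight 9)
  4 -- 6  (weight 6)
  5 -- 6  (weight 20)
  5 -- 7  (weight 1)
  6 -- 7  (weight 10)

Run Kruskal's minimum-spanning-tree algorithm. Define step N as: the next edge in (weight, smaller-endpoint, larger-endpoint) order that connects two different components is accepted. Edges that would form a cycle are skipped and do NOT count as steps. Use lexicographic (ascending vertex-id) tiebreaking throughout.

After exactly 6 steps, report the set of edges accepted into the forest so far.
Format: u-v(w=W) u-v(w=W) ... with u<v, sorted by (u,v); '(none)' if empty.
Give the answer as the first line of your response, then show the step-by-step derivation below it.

0-1(w=7) 0-3(w=3) 2-3(w=1) 2-4(w=4) 4-6(w=6) 5-7(w=1)

step 1: add edge 2-3 (w=1); MST = {2-3(w=1)}
step 2: add edge 5-7 (w=1); MST = {2-3(w=1) 5-7(w=1)}
step 3: add edge 0-3 (w=3); MST = {0-3(w=3) 2-3(w=1) 5-7(w=1)}
step 4: add edge 2-4 (w=4); MST = {0-3(w=3) 2-3(w=1) 2-4(w=4) 5-7(w=1)}
step 5: add edge 4-6 (w=6); MST = {0-3(w=3) 2-3(w=1) 2-4(w=4) 4-6(w=6) 5-7(w=1)}
step 6: add edge 0-1 (w=7); MST = {0-1(w=7) 0-3(w=3) 2-3(w=1) 2-4(w=4) 4-6(w=6) 5-7(w=1)}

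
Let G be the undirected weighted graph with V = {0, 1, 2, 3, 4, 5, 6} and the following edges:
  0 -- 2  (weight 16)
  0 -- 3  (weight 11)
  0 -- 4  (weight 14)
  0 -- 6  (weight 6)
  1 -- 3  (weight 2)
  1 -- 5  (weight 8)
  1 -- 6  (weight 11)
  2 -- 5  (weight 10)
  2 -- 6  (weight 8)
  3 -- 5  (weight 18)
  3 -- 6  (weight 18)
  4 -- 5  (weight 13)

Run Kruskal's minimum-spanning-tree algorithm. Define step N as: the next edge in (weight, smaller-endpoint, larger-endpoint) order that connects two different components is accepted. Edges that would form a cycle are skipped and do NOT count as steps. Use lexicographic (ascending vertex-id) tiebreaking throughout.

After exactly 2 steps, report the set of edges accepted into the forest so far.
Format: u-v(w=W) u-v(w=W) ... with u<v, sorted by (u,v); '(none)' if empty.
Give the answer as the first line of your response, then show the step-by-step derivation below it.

0-6(w=6) 1-3(w=2)

step 1: add edge 1-3 (w=2); MST = {1-3(w=2)}
step 2: add edge 0-6 (w=6); MST = {0-6(w=6) 1-3(w=2)}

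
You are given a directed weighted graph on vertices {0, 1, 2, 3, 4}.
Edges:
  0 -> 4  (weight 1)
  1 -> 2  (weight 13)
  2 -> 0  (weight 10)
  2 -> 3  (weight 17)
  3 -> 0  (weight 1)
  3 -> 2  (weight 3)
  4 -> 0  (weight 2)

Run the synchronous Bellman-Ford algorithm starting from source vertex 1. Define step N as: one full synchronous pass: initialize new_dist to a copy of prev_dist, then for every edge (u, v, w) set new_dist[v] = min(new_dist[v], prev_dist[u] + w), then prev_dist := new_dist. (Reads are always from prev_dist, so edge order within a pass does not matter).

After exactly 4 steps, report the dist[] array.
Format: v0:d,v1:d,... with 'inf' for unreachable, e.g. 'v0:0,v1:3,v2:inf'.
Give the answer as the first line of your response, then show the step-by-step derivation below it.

v0:23,v1:0,v2:13,v3:30,v4:24

step 1: dist = v0:inf,v1:0,v2:13,v3:inf,v4:inf
step 2: dist = v0:23,v1:0,v2:13,v3:30,v4:inf
step 3: dist = v0:23,v1:0,v2:13,v3:30,v4:24
step 4: dist = v0:23,v1:0,v2:13,v3:30,v4:24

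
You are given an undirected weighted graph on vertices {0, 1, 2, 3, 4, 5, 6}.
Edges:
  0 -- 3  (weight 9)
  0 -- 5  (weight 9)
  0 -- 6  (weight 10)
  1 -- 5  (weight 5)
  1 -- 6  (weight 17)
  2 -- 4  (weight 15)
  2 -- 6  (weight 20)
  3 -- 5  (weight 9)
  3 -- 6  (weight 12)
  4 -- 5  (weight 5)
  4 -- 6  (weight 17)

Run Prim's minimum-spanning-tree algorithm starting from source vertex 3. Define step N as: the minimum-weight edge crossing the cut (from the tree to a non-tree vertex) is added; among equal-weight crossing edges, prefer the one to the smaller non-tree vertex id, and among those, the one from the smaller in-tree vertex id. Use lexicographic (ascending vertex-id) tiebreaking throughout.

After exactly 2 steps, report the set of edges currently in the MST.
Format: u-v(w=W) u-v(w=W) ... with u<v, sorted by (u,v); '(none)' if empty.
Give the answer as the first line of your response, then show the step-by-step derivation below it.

0-3(w=9) 0-5(w=9)

step 1: add edge 0-3 (w=9); MST = {0-3(w=9)}
step 2: add edge 0-5 (w=9); MST = {0-3(w=9) 0-5(w=9)}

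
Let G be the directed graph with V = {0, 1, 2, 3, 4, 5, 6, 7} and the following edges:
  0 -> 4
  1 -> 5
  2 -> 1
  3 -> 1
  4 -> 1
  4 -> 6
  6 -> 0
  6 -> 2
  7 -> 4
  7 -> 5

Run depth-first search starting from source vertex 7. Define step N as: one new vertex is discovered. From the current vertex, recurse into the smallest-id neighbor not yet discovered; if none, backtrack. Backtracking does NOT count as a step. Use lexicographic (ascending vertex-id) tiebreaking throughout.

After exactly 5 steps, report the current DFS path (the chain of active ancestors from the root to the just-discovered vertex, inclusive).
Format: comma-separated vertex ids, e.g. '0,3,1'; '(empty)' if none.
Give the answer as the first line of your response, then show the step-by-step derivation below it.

7,4,6

step 1: discover 7; path=7; order=7
step 2: discover 4; path=7>4; order=7,4
step 3: discover 1; path=7>4>1; order=7,4,1
step 4: discover 5; path=7>4>1>5; order=7,4,1,5
step 5: discover 6; path=7>4>6; order=7,4,1,5,6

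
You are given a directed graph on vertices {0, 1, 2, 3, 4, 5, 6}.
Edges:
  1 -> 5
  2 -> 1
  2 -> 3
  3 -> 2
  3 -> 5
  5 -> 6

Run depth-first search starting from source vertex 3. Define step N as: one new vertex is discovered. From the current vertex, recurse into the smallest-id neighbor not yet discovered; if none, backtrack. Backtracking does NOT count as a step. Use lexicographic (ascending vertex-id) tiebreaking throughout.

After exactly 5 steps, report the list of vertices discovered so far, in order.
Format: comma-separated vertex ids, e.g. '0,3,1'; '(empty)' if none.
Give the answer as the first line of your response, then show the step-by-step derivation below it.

3,2,1,5,6

step 1: discover 3; path=3; order=3
step 2: discover 2; path=3>2; order=3,2
step 3: discover 1; path=3>2>1; order=3,2,1
step 4: discover 5; path=3>2>1>5; order=3,2,1,5
step 5: discover 6; path=3>2>1>5>6; order=3,2,1,5,6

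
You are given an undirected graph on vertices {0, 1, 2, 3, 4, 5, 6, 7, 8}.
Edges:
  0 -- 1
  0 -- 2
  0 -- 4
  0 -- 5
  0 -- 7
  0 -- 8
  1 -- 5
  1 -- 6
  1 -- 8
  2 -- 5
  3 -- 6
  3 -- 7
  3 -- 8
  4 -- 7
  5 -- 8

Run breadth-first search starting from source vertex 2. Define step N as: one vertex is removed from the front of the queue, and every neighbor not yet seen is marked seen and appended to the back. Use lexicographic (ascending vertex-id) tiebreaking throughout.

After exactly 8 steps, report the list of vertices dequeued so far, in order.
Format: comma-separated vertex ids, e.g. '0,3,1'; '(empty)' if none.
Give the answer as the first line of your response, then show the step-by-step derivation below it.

2,0,5,1,4,7,8,6

step 1: dequeue 2; queue=[0,5]; order=2
step 2: dequeue 0; queue=[5,1,4,7,8]; order=2,0
step 3: dequeue 5; queue=[1,4,7,8]; order=2,0,5
step 4: dequeue 1; queue=[4,7,8,6]; order=2,0,5,1
step 5: dequeue 4; queue=[7,8,6]; order=2,0,5,1,4
step 6: dequeue 7; queue=[8,6,3]; order=2,0,5,1,4,7
step 7: dequeue 8; queue=[6,3]; order=2,0,5,1,4,7,8
step 8: dequeue 6; queue=[3]; order=2,0,5,1,4,7,8,6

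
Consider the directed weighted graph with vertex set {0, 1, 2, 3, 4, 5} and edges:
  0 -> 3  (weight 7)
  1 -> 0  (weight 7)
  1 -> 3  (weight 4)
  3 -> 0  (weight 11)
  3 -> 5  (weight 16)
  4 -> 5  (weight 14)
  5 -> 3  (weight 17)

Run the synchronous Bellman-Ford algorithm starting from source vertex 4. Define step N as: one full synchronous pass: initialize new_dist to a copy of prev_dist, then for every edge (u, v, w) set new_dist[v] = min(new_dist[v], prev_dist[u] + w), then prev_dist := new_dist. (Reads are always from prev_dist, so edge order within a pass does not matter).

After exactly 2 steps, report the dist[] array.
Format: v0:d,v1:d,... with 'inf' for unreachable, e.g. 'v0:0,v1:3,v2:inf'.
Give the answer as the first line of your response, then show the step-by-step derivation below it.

v0:inf,v1:inf,v2:inf,v3:31,v4:0,v5:14

step 1: dist = v0:inf,v1:inf,v2:inf,v3:inf,v4:0,v5:14
step 2: dist = v0:inf,v1:inf,v2:inf,v3:31,v4:0,v5:14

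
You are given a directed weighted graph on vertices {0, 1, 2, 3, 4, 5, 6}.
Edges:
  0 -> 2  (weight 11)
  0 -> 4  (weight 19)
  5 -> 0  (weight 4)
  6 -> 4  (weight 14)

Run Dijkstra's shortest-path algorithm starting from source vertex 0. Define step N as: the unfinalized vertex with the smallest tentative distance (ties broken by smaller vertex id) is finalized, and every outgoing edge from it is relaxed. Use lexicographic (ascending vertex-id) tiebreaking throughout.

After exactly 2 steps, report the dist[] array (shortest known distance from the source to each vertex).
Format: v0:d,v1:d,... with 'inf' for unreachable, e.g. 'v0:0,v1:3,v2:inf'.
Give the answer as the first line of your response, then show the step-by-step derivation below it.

v0:0,v1:inf,v2:11,v3:inf,v4:19,v5:inf,v6:inf

step 1: dist = v0:0,v1:inf,v2:11,v3:inf,v4:19,v5:inf,v6:inf
step 2: dist = v0:0,v1:inf,v2:11,v3:inf,v4:19,v5:inf,v6:inf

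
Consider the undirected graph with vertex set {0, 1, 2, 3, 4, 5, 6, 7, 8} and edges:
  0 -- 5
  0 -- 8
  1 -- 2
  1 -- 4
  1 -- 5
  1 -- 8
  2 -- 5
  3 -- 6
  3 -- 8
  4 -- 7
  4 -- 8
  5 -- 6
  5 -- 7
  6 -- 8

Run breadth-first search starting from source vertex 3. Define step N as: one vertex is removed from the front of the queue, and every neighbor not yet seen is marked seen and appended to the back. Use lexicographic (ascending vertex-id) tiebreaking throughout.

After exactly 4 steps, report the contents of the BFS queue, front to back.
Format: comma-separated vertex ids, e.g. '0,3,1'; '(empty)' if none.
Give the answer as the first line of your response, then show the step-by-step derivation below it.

0,1,4,2,7

step 1: dequeue 3; queue=[6,8]; order=3
step 2: dequeue 6; queue=[8,5]; order=3,6
step 3: dequeue 8; queue=[5,0,1,4]; order=3,6,8
step 4: dequeue 5; queue=[0,1,4,2,7]; order=3,6,8,5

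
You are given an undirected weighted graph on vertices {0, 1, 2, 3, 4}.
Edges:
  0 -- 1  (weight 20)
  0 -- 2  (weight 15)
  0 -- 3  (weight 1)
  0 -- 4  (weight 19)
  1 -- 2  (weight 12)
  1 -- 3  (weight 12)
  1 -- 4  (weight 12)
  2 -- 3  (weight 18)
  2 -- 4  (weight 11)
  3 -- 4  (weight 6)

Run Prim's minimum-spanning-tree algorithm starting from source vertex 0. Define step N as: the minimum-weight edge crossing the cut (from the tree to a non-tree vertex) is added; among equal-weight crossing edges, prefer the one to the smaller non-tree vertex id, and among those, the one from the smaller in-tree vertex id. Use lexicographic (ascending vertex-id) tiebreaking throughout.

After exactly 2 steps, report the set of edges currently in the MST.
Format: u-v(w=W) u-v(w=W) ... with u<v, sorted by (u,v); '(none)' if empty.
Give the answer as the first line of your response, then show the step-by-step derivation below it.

0-3(w=1) 3-4(w=6)

step 1: add edge 0-3 (w=1); MST = {0-3(w=1)}
step 2: add edge 3-4 (w=6); MST = {0-3(w=1) 3-4(w=6)}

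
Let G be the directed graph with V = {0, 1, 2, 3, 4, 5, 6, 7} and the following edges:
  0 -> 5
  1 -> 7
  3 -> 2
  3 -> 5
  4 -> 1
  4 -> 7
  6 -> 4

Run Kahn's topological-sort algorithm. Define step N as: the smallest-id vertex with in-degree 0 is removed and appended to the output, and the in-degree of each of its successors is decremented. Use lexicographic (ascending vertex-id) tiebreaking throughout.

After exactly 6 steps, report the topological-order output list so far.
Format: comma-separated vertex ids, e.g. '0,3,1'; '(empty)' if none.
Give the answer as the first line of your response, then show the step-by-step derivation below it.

0,3,2,5,6,4

step 1: output 0; order=[0]; indeg=(0,1,1,0,1,1,0,2)
step 2: output 3; order=[0,3]; indeg=(0,1,0,0,1,0,0,2)
step 3: output 2; order=[0,3,2]; indeg=(0,1,0,0,1,0,0,2)
step 4: output 5; order=[0,3,2,5]; indeg=(0,1,0,0,1,0,0,2)
step 5: output 6; order=[0,3,2,5,6]; indeg=(0,1,0,0,0,0,0,2)
step 6: output 4; order=[0,3,2,5,6,4]; indeg=(0,0,0,0,0,0,0,1)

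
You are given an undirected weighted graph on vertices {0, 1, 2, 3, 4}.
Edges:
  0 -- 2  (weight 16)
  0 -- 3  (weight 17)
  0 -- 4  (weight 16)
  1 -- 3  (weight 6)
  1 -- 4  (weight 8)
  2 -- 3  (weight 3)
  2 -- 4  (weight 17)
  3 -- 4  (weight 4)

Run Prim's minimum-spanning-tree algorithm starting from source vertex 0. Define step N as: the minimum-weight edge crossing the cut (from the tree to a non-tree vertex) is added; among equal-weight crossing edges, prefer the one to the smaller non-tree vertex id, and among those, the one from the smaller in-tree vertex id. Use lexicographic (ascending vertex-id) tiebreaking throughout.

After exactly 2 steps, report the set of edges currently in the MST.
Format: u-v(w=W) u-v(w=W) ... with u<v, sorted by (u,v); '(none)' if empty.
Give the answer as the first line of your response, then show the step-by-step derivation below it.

0-2(w=16) 2-3(w=3)

step 1: add edge 0-2 (w=16); MST = {0-2(w=16)}
step 2: add edge 2-3 (w=3); MST = {0-2(w=16) 2-3(w=3)}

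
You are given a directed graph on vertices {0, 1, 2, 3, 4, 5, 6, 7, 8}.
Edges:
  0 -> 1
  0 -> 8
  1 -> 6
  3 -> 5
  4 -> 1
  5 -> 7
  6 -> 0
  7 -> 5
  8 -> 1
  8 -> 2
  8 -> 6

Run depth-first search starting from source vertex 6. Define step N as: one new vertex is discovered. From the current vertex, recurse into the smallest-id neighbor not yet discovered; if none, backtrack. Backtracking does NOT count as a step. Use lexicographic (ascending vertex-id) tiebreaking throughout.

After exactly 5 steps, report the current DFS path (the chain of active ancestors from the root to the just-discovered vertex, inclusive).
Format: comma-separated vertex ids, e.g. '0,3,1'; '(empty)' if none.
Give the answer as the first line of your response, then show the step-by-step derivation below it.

6,0,8,2

step 1: discover 6; path=6; order=6
step 2: discover 0; path=6>0; order=6,0
step 3: discover 1; path=6>0>1; order=6,0,1
step 4: discover 8; path=6>0>8; order=6,0,1,8
step 5: discover 2; path=6>0>8>2; order=6,0,1,8,2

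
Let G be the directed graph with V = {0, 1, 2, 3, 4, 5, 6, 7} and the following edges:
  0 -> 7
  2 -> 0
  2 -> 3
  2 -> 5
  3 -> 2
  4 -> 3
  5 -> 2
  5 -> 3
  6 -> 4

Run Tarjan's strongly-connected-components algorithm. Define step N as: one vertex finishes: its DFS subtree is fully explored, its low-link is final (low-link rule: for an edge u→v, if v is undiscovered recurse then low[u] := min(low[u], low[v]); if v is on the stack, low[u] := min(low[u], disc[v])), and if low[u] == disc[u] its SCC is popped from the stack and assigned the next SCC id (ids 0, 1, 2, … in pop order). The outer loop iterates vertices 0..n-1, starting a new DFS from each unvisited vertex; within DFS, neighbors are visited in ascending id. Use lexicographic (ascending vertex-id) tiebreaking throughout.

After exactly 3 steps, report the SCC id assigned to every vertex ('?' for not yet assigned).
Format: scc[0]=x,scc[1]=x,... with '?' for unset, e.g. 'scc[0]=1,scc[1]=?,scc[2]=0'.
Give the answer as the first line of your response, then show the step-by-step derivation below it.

scc[0]=1,scc[1]=2,scc[2]=?,scc[3]=?,scc[4]=?,scc[5]=?,scc[6]=?,scc[7]=0

step 1: low=(low[0]=0,low[1]=?,low[2]=?,low[3]=?,low[4]=?,low[5]=?,low[6]=?,low[7]=1); scc=(scc[0]=?,scc[1]=?,scc[2]=?,scc[3]=?,scc[4]=?,scc[5]=?,scc[6]=?,scc[7]=0)
step 2: low=(low[0]=0,low[1]=?,low[2]=?,low[3]=?,low[4]=?,low[5]=?,low[6]=?,low[7]=1); scc=(scc[0]=1,scc[1]=?,scc[2]=?,scc[3]=?,scc[4]=?,scc[5]=?,scc[6]=?,scc[7]=0)
step 3: low=(low[0]=0,low[1]=2,low[2]=?,low[3]=?,low[4]=?,low[5]=?,low[6]=?,low[7]=1); scc=(scc[0]=1,scc[1]=2,scc[2]=?,scc[3]=?,scc[4]=?,scc[5]=?,scc[6]=?,scc[7]=0)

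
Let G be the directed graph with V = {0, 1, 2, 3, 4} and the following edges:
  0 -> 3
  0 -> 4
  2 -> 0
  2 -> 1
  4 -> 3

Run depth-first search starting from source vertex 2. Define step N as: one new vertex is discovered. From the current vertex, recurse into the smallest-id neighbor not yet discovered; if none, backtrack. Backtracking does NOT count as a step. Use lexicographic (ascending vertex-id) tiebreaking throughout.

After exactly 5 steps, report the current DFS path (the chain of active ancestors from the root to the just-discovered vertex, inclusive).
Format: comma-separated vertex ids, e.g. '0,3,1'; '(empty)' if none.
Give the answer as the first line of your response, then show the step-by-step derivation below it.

2,1

step 1: discover 2; path=2; order=2
step 2: discover 0; path=2>0; order=2,0
step 3: discover 3; path=2>0>3; order=2,0,3
step 4: discover 4; path=2>0>4; order=2,0,3,4
step 5: discover 1; path=2>1; order=2,0,3,4,1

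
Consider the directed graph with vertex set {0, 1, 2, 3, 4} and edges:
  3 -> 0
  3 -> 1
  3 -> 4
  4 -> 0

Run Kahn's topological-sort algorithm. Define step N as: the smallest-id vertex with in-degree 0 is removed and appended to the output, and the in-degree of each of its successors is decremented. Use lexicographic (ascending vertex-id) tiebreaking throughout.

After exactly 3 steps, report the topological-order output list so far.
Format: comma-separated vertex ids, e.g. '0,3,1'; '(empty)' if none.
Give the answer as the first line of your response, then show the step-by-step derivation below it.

2,3,1

step 1: output 2; order=[2]; indeg=(2,1,0,0,1)
step 2: output 3; order=[2,3]; indeg=(1,0,0,0,0)
step 3: output 1; order=[2,3,1]; indeg=(1,0,0,0,0)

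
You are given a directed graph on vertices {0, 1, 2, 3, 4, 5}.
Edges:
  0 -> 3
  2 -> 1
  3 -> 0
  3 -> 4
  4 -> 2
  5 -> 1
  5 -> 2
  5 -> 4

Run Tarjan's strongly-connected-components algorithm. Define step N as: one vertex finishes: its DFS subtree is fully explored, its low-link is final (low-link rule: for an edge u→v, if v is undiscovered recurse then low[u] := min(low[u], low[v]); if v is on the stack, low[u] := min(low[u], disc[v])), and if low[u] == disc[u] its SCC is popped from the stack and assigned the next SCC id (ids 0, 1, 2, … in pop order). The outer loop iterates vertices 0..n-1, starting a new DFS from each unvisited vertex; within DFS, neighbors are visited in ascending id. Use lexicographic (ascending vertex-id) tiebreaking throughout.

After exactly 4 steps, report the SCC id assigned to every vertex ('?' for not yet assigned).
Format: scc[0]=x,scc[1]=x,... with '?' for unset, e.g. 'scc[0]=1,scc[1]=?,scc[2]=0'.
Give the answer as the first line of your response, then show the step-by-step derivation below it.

scc[0]=?,scc[1]=0,scc[2]=1,scc[3]=?,scc[4]=2,scc[5]=?

step 1: low=(low[0]=0,low[1]=4,low[2]=3,low[3]=0,low[4]=2,low[5]=?); scc=(scc[0]=?,scc[1]=0,scc[2]=?,scc[3]=?,scc[4]=?,scc[5]=?)
step 2: low=(low[0]=0,low[1]=4,low[2]=3,low[3]=0,low[4]=2,low[5]=?); scc=(scc[0]=?,scc[1]=0,scc[2]=1,scc[3]=?,scc[4]=?,scc[5]=?)
step 3: low=(low[0]=0,low[1]=4,low[2]=3,low[3]=0,low[4]=2,low[5]=?); scc=(scc[0]=?,scc[1]=0,scc[2]=1,scc[3]=?,scc[4]=2,scc[5]=?)
step 4: low=(low[0]=0,low[1]=4,low[2]=3,low[3]=0,low[4]=2,low[5]=?); scc=(scc[0]=?,scc[1]=0,scc[2]=1,scc[3]=?,scc[4]=2,scc[5]=?)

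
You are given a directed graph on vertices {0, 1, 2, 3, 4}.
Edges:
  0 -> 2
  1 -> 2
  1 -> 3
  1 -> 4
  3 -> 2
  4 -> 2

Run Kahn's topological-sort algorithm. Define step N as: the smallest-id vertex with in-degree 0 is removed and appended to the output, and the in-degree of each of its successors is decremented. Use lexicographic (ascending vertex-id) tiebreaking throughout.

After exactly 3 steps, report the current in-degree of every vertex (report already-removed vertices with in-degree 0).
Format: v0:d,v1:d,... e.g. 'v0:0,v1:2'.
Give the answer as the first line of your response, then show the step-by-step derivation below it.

v0:0,v1:0,v2:1,v3:0,v4:0

step 1: output 0; order=[0]; indeg=(0,0,3,1,1)
step 2: output 1; order=[0,1]; indeg=(0,0,2,0,0)
step 3: output 3; order=[0,1,3]; indeg=(0,0,1,0,0)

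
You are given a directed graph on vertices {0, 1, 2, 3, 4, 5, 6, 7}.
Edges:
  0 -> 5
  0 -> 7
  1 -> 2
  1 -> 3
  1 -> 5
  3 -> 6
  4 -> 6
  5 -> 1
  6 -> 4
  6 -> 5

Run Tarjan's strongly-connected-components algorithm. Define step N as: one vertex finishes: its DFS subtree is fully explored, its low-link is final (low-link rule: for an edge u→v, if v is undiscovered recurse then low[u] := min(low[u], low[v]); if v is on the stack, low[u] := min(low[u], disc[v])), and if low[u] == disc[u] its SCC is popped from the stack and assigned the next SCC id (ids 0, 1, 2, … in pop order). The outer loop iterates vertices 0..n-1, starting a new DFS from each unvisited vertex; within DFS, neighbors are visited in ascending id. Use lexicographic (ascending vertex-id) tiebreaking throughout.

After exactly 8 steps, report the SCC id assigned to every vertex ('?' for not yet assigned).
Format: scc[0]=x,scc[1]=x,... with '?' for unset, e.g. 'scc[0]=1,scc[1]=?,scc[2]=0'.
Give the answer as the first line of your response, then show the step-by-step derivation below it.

scc[0]=3,scc[1]=1,scc[2]=0,scc[3]=1,scc[4]=1,scc[5]=1,scc[6]=1,scc[7]=2

step 1: low=(low[0]=0,low[1]=2,low[2]=3,low[3]=?,low[4]=?,low[5]=1,low[6]=?,low[7]=?); scc=(scc[0]=?,scc[1]=?,scc[2]=0,scc[3]=?,scc[4]=?,scc[5]=?,scc[6]=?,scc[7]=?)
step 2: low=(low[0]=0,low[1]=2,low[2]=3,low[3]=4,low[4]=5,low[5]=1,low[6]=5,low[7]=?); scc=(scc[0]=?,scc[1]=?,scc[2]=0,scc[3]=?,scc[4]=?,scc[5]=?,scc[6]=?,scc[7]=?)
step 3: low=(low[0]=0,low[1]=2,low[2]=3,low[3]=4,low[4]=5,low[5]=1,low[6]=1,low[7]=?); scc=(scc[0]=?,scc[1]=?,scc[2]=0,scc[3]=?,scc[4]=?,scc[5]=?,scc[6]=?,scc[7]=?)
step 4: low=(low[0]=0,low[1]=2,low[2]=3,low[3]=1,low[4]=5,low[5]=1,low[6]=1,low[7]=?); scc=(scc[0]=?,scc[1]=?,scc[2]=0,scc[3]=?,scc[4]=?,scc[5]=?,scc[6]=?,scc[7]=?)
step 5: low=(low[0]=0,low[1]=1,low[2]=3,low[3]=1,low[4]=5,low[5]=1,low[6]=1,low[7]=?); scc=(scc[0]=?,scc[1]=?,scc[2]=0,scc[3]=?,scc[4]=?,scc[5]=?,scc[6]=?,scc[7]=?)
step 6: low=(low[0]=0,low[1]=1,low[2]=3,low[3]=1,low[4]=5,low[5]=1,low[6]=1,low[7]=?); scc=(scc[0]=?,scc[1]=1,scc[2]=0,scc[3]=1,scc[4]=1,scc[5]=1,scc[6]=1,scc[7]=?)
step 7: low=(low[0]=0,low[1]=1,low[2]=3,low[3]=1,low[4]=5,low[5]=1,low[6]=1,low[7]=7); scc=(scc[0]=?,scc[1]=1,scc[2]=0,scc[3]=1,scc[4]=1,scc[5]=1,scc[6]=1,scc[7]=2)
step 8: low=(low[0]=0,low[1]=1,low[2]=3,low[3]=1,low[4]=5,low[5]=1,low[6]=1,low[7]=7); scc=(scc[0]=3,scc[1]=1,scc[2]=0,scc[3]=1,scc[4]=1,scc[5]=1,scc[6]=1,scc[7]=2)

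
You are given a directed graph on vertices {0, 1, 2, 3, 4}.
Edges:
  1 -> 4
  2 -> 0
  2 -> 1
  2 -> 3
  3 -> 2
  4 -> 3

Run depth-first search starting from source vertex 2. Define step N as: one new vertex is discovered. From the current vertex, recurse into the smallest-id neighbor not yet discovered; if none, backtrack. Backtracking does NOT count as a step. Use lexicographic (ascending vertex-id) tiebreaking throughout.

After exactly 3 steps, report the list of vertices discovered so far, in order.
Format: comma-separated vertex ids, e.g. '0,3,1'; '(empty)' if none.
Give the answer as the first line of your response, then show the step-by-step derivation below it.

2,0,1

step 1: discover 2; path=2; order=2
step 2: discover 0; path=2>0; order=2,0
step 3: discover 1; path=2>1; order=2,0,1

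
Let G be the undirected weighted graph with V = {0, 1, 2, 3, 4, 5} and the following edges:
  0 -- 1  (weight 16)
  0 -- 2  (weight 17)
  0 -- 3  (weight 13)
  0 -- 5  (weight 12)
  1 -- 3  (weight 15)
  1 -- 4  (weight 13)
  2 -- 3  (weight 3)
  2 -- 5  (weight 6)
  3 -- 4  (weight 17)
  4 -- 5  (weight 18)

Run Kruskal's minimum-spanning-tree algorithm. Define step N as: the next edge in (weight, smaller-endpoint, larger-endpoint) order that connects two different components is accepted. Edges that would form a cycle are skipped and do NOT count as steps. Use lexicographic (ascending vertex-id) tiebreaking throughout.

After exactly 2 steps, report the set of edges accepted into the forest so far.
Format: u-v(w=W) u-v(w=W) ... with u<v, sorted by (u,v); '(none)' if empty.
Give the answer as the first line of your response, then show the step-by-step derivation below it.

2-3(w=3) 2-5(w=6)

step 1: add edge 2-3 (w=3); MST = {2-3(w=3)}
step 2: add edge 2-5 (w=6); MST = {2-3(w=3) 2-5(w=6)}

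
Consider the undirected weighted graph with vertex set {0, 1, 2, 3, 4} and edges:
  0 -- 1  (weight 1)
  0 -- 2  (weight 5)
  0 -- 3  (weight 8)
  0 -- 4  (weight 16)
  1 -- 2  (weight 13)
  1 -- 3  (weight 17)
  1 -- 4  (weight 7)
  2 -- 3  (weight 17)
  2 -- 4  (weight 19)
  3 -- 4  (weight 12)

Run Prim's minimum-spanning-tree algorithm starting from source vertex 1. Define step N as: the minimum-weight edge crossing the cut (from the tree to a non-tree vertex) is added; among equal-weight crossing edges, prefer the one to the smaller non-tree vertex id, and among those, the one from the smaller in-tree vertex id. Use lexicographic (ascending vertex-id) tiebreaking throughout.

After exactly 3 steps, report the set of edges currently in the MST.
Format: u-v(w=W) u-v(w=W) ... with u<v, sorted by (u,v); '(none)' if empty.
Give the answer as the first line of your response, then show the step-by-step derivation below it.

0-1(w=1) 0-2(w=5) 1-4(w=7)

step 1: add edge 0-1 (w=1); MST = {0-1(w=1)}
step 2: add edge 0-2 (w=5); MST = {0-1(w=1) 0-2(w=5)}
step 3: add edge 1-4 (w=7); MST = {0-1(w=1) 0-2(w=5) 1-4(w=7)}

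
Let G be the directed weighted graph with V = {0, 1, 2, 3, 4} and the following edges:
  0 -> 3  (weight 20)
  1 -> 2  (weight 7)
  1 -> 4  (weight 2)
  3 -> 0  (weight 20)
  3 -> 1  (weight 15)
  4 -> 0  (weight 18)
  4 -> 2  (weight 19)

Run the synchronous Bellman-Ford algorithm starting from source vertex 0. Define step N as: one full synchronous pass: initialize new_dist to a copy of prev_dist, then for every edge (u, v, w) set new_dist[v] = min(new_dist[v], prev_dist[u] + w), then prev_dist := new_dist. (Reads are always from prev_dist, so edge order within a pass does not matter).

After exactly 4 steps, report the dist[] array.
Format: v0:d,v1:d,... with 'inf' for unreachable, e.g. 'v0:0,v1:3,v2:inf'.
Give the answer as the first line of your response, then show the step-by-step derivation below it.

v0:0,v1:35,v2:42,v3:20,v4:37

step 1: dist = v0:0,v1:inf,v2:inf,v3:20,v4:inf
step 2: dist = v0:0,v1:35,v2:inf,v3:20,v4:inf
step 3: dist = v0:0,v1:35,v2:42,v3:20,v4:37
step 4: dist = v0:0,v1:35,v2:42,v3:20,v4:37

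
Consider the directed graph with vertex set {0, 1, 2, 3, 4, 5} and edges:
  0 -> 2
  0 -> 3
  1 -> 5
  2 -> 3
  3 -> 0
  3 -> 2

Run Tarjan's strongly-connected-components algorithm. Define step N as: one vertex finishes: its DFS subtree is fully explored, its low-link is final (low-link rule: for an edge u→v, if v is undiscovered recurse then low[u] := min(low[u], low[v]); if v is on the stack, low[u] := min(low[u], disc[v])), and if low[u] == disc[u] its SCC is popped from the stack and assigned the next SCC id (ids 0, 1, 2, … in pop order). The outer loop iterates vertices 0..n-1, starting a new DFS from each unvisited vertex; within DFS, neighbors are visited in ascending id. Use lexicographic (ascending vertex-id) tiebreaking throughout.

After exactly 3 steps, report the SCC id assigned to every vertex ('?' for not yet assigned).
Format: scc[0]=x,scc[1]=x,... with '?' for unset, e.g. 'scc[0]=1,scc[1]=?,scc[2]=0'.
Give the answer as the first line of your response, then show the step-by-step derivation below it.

scc[0]=0,scc[1]=?,scc[2]=0,scc[3]=0,scc[4]=?,scc[5]=?

step 1: low=(low[0]=0,low[1]=?,low[2]=1,low[3]=0,low[4]=?,low[5]=?); scc=(scc[0]=?,scc[1]=?,scc[2]=?,scc[3]=?,scc[4]=?,scc[5]=?)
step 2: low=(low[0]=0,low[1]=?,low[2]=0,low[3]=0,low[4]=?,low[5]=?); scc=(scc[0]=?,scc[1]=?,scc[2]=?,scc[3]=?,scc[4]=?,scc[5]=?)
step 3: low=(low[0]=0,low[1]=?,low[2]=0,low[3]=0,low[4]=?,low[5]=?); scc=(scc[0]=0,scc[1]=?,scc[2]=0,scc[3]=0,scc[4]=?,scc[5]=?)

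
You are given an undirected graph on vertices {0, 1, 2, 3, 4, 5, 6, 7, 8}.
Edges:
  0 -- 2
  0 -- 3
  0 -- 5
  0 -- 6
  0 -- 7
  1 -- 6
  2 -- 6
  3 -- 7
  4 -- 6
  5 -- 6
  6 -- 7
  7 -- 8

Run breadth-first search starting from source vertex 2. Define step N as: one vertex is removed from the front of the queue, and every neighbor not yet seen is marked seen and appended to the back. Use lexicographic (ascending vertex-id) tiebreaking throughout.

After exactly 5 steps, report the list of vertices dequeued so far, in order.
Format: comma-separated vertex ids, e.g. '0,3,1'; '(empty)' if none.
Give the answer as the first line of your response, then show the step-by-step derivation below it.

2,0,6,3,5

step 1: dequeue 2; queue=[0,6]; order=2
step 2: dequeue 0; queue=[6,3,5,7]; order=2,0
step 3: dequeue 6; queue=[3,5,7,1,4]; order=2,0,6
step 4: dequeue 3; queue=[5,7,1,4]; order=2,0,6,3
step 5: dequeue 5; queue=[7,1,4]; order=2,0,6,3,5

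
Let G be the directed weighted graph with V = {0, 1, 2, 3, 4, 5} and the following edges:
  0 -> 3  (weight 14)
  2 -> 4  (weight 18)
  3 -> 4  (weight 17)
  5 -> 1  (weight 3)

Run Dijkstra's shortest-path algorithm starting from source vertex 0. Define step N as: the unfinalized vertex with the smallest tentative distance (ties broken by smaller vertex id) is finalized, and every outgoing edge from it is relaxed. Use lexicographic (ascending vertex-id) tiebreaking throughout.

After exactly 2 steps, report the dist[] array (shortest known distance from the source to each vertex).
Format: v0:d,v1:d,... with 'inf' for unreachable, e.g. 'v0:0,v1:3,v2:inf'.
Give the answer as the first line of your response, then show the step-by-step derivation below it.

v0:0,v1:inf,v2:inf,v3:14,v4:31,v5:inf

step 1: dist = v0:0,v1:inf,v2:inf,v3:14,v4:inf,v5:inf
step 2: dist = v0:0,v1:inf,v2:inf,v3:14,v4:31,v5:inf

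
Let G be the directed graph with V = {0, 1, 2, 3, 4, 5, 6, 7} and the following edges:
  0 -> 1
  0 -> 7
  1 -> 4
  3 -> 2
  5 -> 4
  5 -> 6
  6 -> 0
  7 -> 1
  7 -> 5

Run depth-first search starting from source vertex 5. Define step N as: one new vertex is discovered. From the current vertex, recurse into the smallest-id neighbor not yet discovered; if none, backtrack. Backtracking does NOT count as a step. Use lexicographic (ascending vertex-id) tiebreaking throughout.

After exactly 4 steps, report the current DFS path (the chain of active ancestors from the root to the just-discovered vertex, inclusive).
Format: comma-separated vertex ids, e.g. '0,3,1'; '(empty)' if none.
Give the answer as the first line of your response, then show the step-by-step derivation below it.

5,6,0

step 1: discover 5; path=5; order=5
step 2: discover 4; path=5>4; order=5,4
step 3: discover 6; path=5>6; order=5,4,6
step 4: discover 0; path=5>6>0; order=5,4,6,0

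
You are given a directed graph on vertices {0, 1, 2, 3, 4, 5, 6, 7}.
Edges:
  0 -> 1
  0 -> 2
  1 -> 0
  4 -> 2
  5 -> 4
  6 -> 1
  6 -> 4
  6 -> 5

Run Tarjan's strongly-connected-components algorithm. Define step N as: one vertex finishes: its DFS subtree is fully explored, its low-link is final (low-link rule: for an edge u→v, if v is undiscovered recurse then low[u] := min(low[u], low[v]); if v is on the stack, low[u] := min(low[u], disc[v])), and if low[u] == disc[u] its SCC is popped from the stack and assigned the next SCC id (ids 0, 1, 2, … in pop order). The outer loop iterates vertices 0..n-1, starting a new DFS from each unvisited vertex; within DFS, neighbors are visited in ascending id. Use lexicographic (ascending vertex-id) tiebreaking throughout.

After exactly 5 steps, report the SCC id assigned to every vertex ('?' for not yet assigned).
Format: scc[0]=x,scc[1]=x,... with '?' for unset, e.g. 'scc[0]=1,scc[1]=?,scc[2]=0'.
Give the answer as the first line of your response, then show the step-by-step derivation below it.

scc[0]=1,scc[1]=1,scc[2]=0,scc[3]=2,scc[4]=3,scc[5]=?,scc[6]=?,scc[7]=?

step 1: low=(low[0]=0,low[1]=0,low[2]=?,low[3]=?,low[4]=?,low[5]=?,low[6]=?,low[7]=?); scc=(scc[0]=?,scc[1]=?,scc[2]=?,scc[3]=?,scc[4]=?,scc[5]=?,scc[6]=?,scc[7]=?)
step 2: low=(low[0]=0,low[1]=0,low[2]=2,low[3]=?,low[4]=?,low[5]=?,low[6]=?,low[7]=?); scc=(scc[0]=?,scc[1]=?,scc[2]=0,scc[3]=?,scc[4]=?,scc[5]=?,scc[6]=?,scc[7]=?)
step 3: low=(low[0]=0,low[1]=0,low[2]=2,low[3]=?,low[4]=?,low[5]=?,low[6]=?,low[7]=?); scc=(scc[0]=1,scc[1]=1,scc[2]=0,scc[3]=?,scc[4]=?,scc[5]=?,scc[6]=?,scc[7]=?)
step 4: low=(low[0]=0,low[1]=0,low[2]=2,low[3]=3,low[4]=?,low[5]=?,low[6]=?,low[7]=?); scc=(scc[0]=1,scc[1]=1,scc[2]=0,scc[3]=2,scc[4]=?,scc[5]=?,scc[6]=?,scc[7]=?)
step 5: low=(low[0]=0,low[1]=0,low[2]=2,low[3]=3,low[4]=4,low[5]=?,low[6]=?,low[7]=?); scc=(scc[0]=1,scc[1]=1,scc[2]=0,scc[3]=2,scc[4]=3,scc[5]=?,scc[6]=?,scc[7]=?)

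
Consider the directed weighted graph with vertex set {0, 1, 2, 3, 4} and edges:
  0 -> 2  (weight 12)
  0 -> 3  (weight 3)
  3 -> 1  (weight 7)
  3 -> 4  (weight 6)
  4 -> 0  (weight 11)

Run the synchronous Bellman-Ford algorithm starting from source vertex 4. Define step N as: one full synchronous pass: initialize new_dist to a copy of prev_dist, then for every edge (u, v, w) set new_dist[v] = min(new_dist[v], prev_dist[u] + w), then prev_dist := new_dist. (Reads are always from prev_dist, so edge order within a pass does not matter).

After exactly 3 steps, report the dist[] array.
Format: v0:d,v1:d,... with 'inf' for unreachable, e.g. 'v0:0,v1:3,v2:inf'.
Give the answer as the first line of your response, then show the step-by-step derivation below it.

v0:11,v1:21,v2:23,v3:14,v4:0

step 1: dist = v0:11,v1:inf,v2:inf,v3:inf,v4:0
step 2: dist = v0:11,v1:inf,v2:23,v3:14,v4:0
step 3: dist = v0:11,v1:21,v2:23,v3:14,v4:0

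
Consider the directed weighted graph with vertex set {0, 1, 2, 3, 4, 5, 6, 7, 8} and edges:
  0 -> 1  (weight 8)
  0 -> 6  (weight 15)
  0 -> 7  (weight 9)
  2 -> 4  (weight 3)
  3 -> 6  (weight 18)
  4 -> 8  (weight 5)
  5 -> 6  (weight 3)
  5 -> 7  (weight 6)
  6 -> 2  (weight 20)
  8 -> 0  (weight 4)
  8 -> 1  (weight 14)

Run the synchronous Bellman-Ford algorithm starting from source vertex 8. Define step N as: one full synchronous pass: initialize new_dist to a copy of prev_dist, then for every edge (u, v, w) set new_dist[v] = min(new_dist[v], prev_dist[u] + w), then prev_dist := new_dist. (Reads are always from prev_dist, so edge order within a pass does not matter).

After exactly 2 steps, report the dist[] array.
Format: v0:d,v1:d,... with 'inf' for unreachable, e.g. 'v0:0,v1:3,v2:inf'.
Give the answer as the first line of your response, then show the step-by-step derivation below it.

v0:4,v1:12,v2:inf,v3:inf,v4:inf,v5:inf,v6:19,v7:13,v8:0

step 1: dist = v0:4,v1:14,v2:inf,v3:inf,v4:inf,v5:inf,v6:inf,v7:inf,v8:0
step 2: dist = v0:4,v1:12,v2:inf,v3:inf,v4:inf,v5:inf,v6:19,v7:13,v8:0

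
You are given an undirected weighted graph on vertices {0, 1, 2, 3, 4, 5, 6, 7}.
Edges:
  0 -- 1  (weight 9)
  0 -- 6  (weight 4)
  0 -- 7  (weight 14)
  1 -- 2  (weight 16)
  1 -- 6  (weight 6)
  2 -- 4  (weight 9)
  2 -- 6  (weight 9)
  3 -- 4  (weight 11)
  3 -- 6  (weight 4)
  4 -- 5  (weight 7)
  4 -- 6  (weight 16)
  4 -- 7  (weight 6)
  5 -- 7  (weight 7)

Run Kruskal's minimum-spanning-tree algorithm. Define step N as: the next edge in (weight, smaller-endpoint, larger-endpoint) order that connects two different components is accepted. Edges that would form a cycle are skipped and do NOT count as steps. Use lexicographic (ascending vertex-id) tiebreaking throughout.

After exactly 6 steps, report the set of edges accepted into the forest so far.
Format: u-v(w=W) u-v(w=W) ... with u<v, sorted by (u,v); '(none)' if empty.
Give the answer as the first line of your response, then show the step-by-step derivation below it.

0-6(w=4) 1-6(w=6) 2-4(w=9) 3-6(w=4) 4-5(w=7) 4-7(w=6)

step 1: add edge 0-6 (w=4); MST = {0-6(w=4)}
step 2: add edge 3-6 (w=4); MST = {0-6(w=4) 3-6(w=4)}
step 3: add edge 1-6 (w=6); MST = {0-6(w=4) 1-6(w=6) 3-6(w=4)}
step 4: add edge 4-7 (w=6); MST = {0-6(w=4) 1-6(w=6) 3-6(w=4) 4-7(w=6)}
step 5: add edge 4-5 (w=7); MST = {0-6(w=4) 1-6(w=6) 3-6(w=4) 4-5(w=7) 4-7(w=6)}
step 6: add edge 2-4 (w=9); MST = {0-6(w=4) 1-6(w=6) 2-4(w=9) 3-6(w=4) 4-5(w=7) 4-7(w=6)}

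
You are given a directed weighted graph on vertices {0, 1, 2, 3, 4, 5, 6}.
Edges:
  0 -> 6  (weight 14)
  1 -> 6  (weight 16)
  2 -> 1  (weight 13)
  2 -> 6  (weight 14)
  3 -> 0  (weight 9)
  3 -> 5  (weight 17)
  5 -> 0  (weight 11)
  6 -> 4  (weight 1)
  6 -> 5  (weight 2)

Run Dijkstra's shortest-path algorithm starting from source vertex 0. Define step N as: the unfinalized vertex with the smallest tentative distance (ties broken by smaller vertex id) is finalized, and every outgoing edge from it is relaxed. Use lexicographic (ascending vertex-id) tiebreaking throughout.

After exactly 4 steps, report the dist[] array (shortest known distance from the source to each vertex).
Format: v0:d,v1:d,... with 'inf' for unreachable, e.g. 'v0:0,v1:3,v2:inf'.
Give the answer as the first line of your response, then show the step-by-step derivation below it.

v0:0,v1:inf,v2:inf,v3:inf,v4:15,v5:16,v6:14

step 1: dist = v0:0,v1:inf,v2:inf,v3:inf,v4:inf,v5:inf,v6:14
step 2: dist = v0:0,v1:inf,v2:inf,v3:inf,v4:15,v5:16,v6:14
step 3: dist = v0:0,v1:inf,v2:inf,v3:inf,v4:15,v5:16,v6:14
step 4: dist = v0:0,v1:inf,v2:inf,v3:inf,v4:15,v5:16,v6:14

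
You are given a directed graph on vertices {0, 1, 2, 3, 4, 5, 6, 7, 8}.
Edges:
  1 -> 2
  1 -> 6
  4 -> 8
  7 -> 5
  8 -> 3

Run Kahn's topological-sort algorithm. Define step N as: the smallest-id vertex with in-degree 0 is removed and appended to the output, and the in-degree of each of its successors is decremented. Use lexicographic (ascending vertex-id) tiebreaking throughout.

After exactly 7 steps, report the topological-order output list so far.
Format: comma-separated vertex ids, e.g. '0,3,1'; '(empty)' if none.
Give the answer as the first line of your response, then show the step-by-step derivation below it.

0,1,2,4,6,7,5

step 1: output 0; order=[0]; indeg=(0,0,1,1,0,1,1,0,1)
step 2: output 1; order=[0,1]; indeg=(0,0,0,1,0,1,0,0,1)
step 3: output 2; order=[0,1,2]; indeg=(0,0,0,1,0,1,0,0,1)
step 4: output 4; order=[0,1,2,4]; indeg=(0,0,0,1,0,1,0,0,0)
step 5: output 6; order=[0,1,2,4,6]; indeg=(0,0,0,1,0,1,0,0,0)
step 6: output 7; order=[0,1,2,4,6,7]; indeg=(0,0,0,1,0,0,0,0,0)
step 7: output 5; order=[0,1,2,4,6,7,5]; indeg=(0,0,0,1,0,0,0,0,0)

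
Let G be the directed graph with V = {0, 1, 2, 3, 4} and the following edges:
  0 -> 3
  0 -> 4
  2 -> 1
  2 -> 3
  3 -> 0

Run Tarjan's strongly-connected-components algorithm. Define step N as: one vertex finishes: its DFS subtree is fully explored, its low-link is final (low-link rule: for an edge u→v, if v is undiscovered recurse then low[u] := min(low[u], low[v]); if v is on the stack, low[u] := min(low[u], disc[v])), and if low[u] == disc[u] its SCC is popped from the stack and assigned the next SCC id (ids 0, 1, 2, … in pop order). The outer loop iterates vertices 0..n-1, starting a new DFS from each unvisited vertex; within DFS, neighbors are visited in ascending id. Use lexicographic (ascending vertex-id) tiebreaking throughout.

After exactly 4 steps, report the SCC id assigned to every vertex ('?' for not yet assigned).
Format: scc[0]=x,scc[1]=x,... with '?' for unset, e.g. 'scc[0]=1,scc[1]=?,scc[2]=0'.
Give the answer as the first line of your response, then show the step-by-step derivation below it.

scc[0]=1,scc[1]=2,scc[2]=?,scc[3]=1,scc[4]=0

step 1: low=(low[0]=0,low[1]=?,low[2]=?,low[3]=0,low[4]=?); scc=(scc[0]=?,scc[1]=?,scc[2]=?,scc[3]=?,scc[4]=?)
step 2: low=(low[0]=0,low[1]=?,low[2]=?,low[3]=0,low[4]=2); scc=(scc[0]=?,scc[1]=?,scc[2]=?,scc[3]=?,scc[4]=0)
step 3: low=(low[0]=0,low[1]=?,low[2]=?,low[3]=0,low[4]=2); scc=(scc[0]=1,scc[1]=?,scc[2]=?,scc[3]=1,scc[4]=0)
step 4: low=(low[0]=0,low[1]=3,low[2]=?,low[3]=0,low[4]=2); scc=(scc[0]=1,scc[1]=2,scc[2]=?,scc[3]=1,scc[4]=0)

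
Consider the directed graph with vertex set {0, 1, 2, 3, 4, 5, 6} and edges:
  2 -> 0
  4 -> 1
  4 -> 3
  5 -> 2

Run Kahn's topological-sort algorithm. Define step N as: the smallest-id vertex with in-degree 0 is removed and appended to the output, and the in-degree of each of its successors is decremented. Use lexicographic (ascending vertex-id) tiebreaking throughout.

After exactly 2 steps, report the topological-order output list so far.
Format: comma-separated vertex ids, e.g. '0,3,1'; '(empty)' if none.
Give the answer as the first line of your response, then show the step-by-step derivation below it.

4,1

step 1: output 4; order=[4]; indeg=(1,0,1,0,0,0,0)
step 2: output 1; order=[4,1]; indeg=(1,0,1,0,0,0,0)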